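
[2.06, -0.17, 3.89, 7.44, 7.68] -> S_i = Random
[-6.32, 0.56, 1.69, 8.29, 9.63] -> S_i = Random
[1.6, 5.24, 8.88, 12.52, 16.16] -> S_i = 1.60 + 3.64*i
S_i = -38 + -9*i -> [-38, -47, -56, -65, -74]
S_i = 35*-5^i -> [35, -175, 875, -4375, 21875]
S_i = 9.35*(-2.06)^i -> [9.35, -19.26, 39.68, -81.74, 168.38]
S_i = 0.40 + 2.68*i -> [0.4, 3.08, 5.76, 8.44, 11.12]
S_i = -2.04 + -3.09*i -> [-2.04, -5.13, -8.22, -11.31, -14.4]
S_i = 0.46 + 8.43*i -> [0.46, 8.89, 17.32, 25.75, 34.18]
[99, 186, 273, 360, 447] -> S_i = 99 + 87*i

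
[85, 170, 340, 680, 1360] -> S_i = 85*2^i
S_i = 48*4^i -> [48, 192, 768, 3072, 12288]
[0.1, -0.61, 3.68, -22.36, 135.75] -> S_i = 0.10*(-6.07)^i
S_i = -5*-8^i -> [-5, 40, -320, 2560, -20480]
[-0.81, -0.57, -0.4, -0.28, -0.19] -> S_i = -0.81*0.70^i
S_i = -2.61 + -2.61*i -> [-2.61, -5.22, -7.83, -10.44, -13.05]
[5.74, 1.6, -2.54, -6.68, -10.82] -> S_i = 5.74 + -4.14*i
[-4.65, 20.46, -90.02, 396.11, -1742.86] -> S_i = -4.65*(-4.40)^i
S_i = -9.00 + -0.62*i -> [-9.0, -9.62, -10.24, -10.86, -11.48]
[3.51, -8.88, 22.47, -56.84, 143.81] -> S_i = 3.51*(-2.53)^i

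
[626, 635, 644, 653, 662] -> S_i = 626 + 9*i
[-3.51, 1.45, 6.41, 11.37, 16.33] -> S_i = -3.51 + 4.96*i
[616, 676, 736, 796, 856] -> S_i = 616 + 60*i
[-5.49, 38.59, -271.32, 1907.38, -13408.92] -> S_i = -5.49*(-7.03)^i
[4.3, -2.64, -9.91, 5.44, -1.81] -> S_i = Random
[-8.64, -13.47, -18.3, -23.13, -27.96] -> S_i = -8.64 + -4.83*i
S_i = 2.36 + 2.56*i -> [2.36, 4.92, 7.48, 10.04, 12.6]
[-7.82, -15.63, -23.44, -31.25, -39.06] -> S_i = -7.82 + -7.81*i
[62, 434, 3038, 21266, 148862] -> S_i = 62*7^i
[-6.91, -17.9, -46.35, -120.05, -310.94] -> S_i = -6.91*2.59^i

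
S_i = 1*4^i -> [1, 4, 16, 64, 256]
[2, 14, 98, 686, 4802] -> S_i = 2*7^i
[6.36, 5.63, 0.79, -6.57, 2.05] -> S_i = Random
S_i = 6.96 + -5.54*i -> [6.96, 1.42, -4.12, -9.66, -15.2]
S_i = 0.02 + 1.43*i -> [0.02, 1.45, 2.88, 4.31, 5.74]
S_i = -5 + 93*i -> [-5, 88, 181, 274, 367]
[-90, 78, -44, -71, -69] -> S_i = Random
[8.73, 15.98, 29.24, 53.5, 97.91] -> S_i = 8.73*1.83^i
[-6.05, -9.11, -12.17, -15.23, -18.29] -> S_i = -6.05 + -3.06*i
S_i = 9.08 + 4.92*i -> [9.08, 14.0, 18.92, 23.84, 28.76]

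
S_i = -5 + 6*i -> [-5, 1, 7, 13, 19]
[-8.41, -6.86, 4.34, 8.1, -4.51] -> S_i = Random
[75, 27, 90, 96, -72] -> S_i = Random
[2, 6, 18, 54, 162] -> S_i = 2*3^i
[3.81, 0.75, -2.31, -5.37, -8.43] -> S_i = 3.81 + -3.06*i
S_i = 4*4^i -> [4, 16, 64, 256, 1024]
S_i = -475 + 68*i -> [-475, -407, -339, -271, -203]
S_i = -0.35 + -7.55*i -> [-0.35, -7.9, -15.45, -23.0, -30.55]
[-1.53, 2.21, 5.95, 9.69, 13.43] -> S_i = -1.53 + 3.74*i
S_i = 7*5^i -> [7, 35, 175, 875, 4375]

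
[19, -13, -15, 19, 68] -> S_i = Random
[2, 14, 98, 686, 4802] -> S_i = 2*7^i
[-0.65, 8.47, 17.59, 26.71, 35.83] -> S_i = -0.65 + 9.12*i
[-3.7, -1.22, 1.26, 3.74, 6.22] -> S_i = -3.70 + 2.48*i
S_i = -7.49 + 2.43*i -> [-7.49, -5.06, -2.63, -0.2, 2.23]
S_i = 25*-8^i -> [25, -200, 1600, -12800, 102400]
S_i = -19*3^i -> [-19, -57, -171, -513, -1539]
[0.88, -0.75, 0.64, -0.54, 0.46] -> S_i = 0.88*(-0.85)^i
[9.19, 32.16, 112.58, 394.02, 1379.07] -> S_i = 9.19*3.50^i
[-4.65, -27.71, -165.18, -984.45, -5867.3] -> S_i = -4.65*5.96^i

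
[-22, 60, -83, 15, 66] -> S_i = Random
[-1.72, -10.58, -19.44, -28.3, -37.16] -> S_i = -1.72 + -8.86*i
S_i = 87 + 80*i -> [87, 167, 247, 327, 407]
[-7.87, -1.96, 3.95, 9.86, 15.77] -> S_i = -7.87 + 5.91*i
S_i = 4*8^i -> [4, 32, 256, 2048, 16384]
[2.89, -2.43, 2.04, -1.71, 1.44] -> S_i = 2.89*(-0.84)^i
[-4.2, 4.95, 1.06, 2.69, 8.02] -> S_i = Random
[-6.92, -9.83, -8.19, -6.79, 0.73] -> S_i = Random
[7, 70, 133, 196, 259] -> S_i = 7 + 63*i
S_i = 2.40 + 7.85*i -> [2.4, 10.25, 18.1, 25.95, 33.8]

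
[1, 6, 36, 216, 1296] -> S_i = 1*6^i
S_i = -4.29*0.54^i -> [-4.29, -2.32, -1.25, -0.68, -0.36]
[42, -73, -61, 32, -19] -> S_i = Random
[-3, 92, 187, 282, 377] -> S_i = -3 + 95*i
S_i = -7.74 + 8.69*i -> [-7.74, 0.95, 9.64, 18.33, 27.02]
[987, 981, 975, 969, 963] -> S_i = 987 + -6*i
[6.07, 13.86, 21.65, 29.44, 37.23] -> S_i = 6.07 + 7.79*i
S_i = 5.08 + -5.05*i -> [5.08, 0.03, -5.02, -10.07, -15.12]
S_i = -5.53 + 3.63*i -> [-5.53, -1.9, 1.73, 5.36, 8.99]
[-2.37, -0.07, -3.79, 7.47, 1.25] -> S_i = Random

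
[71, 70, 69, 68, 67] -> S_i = 71 + -1*i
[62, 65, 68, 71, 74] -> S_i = 62 + 3*i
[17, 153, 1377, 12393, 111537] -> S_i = 17*9^i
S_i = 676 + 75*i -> [676, 751, 826, 901, 976]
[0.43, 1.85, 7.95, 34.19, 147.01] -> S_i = 0.43*4.30^i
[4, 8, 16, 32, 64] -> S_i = 4*2^i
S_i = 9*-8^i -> [9, -72, 576, -4608, 36864]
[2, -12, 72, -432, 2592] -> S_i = 2*-6^i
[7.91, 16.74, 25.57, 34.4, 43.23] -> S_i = 7.91 + 8.83*i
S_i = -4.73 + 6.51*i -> [-4.73, 1.78, 8.29, 14.8, 21.31]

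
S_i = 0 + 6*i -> [0, 6, 12, 18, 24]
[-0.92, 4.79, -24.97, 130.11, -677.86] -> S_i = -0.92*(-5.21)^i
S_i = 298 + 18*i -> [298, 316, 334, 352, 370]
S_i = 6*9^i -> [6, 54, 486, 4374, 39366]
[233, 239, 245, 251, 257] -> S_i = 233 + 6*i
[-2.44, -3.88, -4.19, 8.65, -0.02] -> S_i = Random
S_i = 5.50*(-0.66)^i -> [5.5, -3.63, 2.4, -1.58, 1.04]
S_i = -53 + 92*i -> [-53, 39, 131, 223, 315]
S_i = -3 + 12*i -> [-3, 9, 21, 33, 45]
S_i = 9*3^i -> [9, 27, 81, 243, 729]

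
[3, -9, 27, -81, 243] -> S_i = 3*-3^i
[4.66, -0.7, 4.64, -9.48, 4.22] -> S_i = Random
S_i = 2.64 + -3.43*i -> [2.64, -0.79, -4.22, -7.65, -11.08]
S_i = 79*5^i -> [79, 395, 1975, 9875, 49375]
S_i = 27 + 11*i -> [27, 38, 49, 60, 71]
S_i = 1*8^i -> [1, 8, 64, 512, 4096]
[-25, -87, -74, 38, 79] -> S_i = Random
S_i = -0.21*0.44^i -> [-0.21, -0.09, -0.04, -0.02, -0.01]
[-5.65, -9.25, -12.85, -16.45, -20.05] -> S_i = -5.65 + -3.60*i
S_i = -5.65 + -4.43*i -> [-5.65, -10.08, -14.51, -18.94, -23.37]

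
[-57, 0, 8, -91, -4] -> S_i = Random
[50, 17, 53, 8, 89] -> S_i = Random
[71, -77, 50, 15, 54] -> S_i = Random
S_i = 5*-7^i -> [5, -35, 245, -1715, 12005]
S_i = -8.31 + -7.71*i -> [-8.31, -16.02, -23.73, -31.44, -39.15]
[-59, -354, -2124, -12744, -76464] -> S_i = -59*6^i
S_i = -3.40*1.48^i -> [-3.4, -5.03, -7.45, -11.02, -16.31]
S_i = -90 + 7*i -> [-90, -83, -76, -69, -62]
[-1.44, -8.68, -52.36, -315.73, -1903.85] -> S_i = -1.44*6.03^i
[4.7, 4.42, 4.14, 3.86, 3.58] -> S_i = 4.70 + -0.28*i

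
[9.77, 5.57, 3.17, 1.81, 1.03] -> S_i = 9.77*0.57^i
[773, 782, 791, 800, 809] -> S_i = 773 + 9*i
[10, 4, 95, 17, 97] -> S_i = Random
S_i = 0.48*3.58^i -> [0.48, 1.72, 6.15, 22.02, 78.84]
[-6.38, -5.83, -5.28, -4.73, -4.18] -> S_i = -6.38 + 0.55*i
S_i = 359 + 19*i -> [359, 378, 397, 416, 435]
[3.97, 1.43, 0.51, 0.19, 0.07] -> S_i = 3.97*0.36^i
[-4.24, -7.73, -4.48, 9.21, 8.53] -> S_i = Random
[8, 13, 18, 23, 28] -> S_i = 8 + 5*i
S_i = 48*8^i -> [48, 384, 3072, 24576, 196608]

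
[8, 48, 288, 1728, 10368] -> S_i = 8*6^i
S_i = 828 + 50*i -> [828, 878, 928, 978, 1028]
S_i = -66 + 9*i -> [-66, -57, -48, -39, -30]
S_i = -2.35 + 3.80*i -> [-2.35, 1.45, 5.25, 9.05, 12.85]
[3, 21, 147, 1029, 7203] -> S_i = 3*7^i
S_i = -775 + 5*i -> [-775, -770, -765, -760, -755]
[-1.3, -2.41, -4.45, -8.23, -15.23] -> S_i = -1.30*1.85^i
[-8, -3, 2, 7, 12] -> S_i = -8 + 5*i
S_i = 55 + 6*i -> [55, 61, 67, 73, 79]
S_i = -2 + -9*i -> [-2, -11, -20, -29, -38]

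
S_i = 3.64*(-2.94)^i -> [3.64, -10.7, 31.46, -92.5, 271.95]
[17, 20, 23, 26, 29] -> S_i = 17 + 3*i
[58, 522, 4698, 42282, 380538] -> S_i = 58*9^i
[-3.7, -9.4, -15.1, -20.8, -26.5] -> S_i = -3.70 + -5.70*i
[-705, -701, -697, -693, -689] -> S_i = -705 + 4*i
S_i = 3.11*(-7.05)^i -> [3.11, -21.93, 154.57, -1089.75, 7682.75]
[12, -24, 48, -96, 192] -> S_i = 12*-2^i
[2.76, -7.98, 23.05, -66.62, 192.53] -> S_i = 2.76*(-2.89)^i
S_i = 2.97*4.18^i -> [2.97, 12.41, 51.89, 216.91, 906.7]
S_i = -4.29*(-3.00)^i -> [-4.29, 12.87, -38.61, 115.83, -347.49]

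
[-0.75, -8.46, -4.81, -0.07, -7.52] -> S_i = Random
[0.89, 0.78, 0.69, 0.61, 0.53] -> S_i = 0.89*0.88^i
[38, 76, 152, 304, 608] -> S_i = 38*2^i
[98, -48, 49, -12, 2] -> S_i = Random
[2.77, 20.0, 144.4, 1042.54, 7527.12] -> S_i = 2.77*7.22^i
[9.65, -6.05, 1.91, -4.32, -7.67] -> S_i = Random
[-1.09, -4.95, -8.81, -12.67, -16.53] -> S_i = -1.09 + -3.86*i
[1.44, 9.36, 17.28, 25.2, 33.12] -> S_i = 1.44 + 7.92*i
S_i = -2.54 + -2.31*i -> [-2.54, -4.85, -7.16, -9.47, -11.78]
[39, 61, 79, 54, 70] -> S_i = Random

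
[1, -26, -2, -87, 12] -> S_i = Random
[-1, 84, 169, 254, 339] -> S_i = -1 + 85*i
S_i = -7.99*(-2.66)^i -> [-7.99, 21.25, -56.53, 150.38, -400.01]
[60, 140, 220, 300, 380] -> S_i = 60 + 80*i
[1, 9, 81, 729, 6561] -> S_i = 1*9^i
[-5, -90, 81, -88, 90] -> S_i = Random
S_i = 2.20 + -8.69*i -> [2.2, -6.49, -15.18, -23.87, -32.56]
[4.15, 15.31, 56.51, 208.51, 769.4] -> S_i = 4.15*3.69^i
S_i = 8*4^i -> [8, 32, 128, 512, 2048]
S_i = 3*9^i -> [3, 27, 243, 2187, 19683]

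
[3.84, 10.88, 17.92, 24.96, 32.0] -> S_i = 3.84 + 7.04*i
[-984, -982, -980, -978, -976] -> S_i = -984 + 2*i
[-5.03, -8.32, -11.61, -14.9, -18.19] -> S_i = -5.03 + -3.29*i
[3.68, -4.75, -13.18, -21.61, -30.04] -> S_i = 3.68 + -8.43*i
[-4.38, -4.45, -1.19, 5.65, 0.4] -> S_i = Random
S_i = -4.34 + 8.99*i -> [-4.34, 4.65, 13.64, 22.63, 31.62]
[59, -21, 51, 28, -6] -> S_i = Random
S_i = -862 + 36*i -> [-862, -826, -790, -754, -718]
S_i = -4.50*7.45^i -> [-4.5, -33.52, -249.76, -1860.72, -13862.37]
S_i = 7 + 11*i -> [7, 18, 29, 40, 51]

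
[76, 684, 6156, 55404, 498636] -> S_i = 76*9^i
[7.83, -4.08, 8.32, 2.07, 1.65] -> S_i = Random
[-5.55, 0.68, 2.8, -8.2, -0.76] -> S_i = Random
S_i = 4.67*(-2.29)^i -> [4.67, -10.69, 24.49, -56.08, 128.43]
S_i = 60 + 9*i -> [60, 69, 78, 87, 96]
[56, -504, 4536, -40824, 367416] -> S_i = 56*-9^i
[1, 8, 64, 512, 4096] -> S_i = 1*8^i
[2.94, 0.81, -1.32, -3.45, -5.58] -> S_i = 2.94 + -2.13*i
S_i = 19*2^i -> [19, 38, 76, 152, 304]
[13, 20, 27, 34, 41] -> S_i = 13 + 7*i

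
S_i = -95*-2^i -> [-95, 190, -380, 760, -1520]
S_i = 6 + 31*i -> [6, 37, 68, 99, 130]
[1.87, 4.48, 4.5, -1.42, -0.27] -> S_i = Random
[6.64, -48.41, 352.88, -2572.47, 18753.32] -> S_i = 6.64*(-7.29)^i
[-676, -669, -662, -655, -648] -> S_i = -676 + 7*i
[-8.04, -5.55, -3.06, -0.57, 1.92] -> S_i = -8.04 + 2.49*i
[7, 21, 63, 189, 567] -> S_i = 7*3^i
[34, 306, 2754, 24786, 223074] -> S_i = 34*9^i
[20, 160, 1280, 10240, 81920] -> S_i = 20*8^i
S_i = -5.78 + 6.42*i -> [-5.78, 0.64, 7.06, 13.48, 19.9]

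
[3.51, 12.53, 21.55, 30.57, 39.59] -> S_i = 3.51 + 9.02*i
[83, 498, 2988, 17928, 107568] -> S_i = 83*6^i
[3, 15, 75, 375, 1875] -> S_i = 3*5^i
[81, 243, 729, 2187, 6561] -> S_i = 81*3^i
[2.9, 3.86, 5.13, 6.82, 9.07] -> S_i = 2.90*1.33^i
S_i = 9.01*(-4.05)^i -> [9.01, -36.49, 147.79, -598.54, 2424.07]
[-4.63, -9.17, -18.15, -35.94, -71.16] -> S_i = -4.63*1.98^i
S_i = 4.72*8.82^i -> [4.72, 41.63, 367.18, 3238.53, 28563.82]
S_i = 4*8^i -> [4, 32, 256, 2048, 16384]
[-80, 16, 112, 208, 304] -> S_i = -80 + 96*i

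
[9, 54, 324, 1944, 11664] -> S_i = 9*6^i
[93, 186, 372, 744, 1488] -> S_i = 93*2^i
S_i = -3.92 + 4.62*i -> [-3.92, 0.7, 5.32, 9.94, 14.56]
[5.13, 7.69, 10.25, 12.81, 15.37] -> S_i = 5.13 + 2.56*i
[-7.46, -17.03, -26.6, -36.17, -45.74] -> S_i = -7.46 + -9.57*i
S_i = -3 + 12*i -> [-3, 9, 21, 33, 45]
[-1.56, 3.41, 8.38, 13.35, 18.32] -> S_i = -1.56 + 4.97*i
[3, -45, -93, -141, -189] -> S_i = 3 + -48*i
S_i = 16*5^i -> [16, 80, 400, 2000, 10000]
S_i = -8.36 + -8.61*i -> [-8.36, -16.97, -25.58, -34.19, -42.8]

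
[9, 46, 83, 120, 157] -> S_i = 9 + 37*i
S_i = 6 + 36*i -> [6, 42, 78, 114, 150]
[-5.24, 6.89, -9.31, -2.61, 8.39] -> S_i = Random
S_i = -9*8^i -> [-9, -72, -576, -4608, -36864]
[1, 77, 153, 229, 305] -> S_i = 1 + 76*i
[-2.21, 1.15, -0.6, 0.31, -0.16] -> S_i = -2.21*(-0.52)^i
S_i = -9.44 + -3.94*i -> [-9.44, -13.38, -17.32, -21.26, -25.2]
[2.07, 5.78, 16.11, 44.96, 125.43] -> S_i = 2.07*2.79^i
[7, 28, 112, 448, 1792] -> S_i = 7*4^i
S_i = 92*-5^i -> [92, -460, 2300, -11500, 57500]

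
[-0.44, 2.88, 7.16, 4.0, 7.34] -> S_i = Random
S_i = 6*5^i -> [6, 30, 150, 750, 3750]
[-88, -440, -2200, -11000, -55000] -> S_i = -88*5^i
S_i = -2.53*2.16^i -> [-2.53, -5.46, -11.8, -25.5, -55.07]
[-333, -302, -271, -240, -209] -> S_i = -333 + 31*i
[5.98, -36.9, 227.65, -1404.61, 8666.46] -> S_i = 5.98*(-6.17)^i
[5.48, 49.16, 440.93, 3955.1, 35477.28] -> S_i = 5.48*8.97^i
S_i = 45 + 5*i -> [45, 50, 55, 60, 65]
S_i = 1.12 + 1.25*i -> [1.12, 2.37, 3.62, 4.87, 6.12]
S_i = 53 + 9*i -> [53, 62, 71, 80, 89]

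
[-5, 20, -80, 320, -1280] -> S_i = -5*-4^i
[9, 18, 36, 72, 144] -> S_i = 9*2^i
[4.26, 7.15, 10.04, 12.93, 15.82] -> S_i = 4.26 + 2.89*i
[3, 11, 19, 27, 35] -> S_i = 3 + 8*i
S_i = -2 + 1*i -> [-2, -1, 0, 1, 2]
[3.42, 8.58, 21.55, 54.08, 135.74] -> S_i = 3.42*2.51^i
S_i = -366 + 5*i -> [-366, -361, -356, -351, -346]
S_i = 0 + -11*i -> [0, -11, -22, -33, -44]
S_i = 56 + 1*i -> [56, 57, 58, 59, 60]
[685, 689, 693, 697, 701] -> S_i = 685 + 4*i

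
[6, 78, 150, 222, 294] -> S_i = 6 + 72*i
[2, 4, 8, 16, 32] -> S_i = 2*2^i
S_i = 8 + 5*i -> [8, 13, 18, 23, 28]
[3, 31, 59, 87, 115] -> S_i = 3 + 28*i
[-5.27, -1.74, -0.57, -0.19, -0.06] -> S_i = -5.27*0.33^i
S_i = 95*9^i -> [95, 855, 7695, 69255, 623295]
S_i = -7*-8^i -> [-7, 56, -448, 3584, -28672]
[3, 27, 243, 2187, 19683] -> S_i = 3*9^i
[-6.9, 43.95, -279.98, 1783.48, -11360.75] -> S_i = -6.90*(-6.37)^i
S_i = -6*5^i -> [-6, -30, -150, -750, -3750]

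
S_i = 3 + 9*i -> [3, 12, 21, 30, 39]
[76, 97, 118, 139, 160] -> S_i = 76 + 21*i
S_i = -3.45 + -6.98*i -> [-3.45, -10.43, -17.41, -24.39, -31.37]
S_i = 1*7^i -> [1, 7, 49, 343, 2401]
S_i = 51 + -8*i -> [51, 43, 35, 27, 19]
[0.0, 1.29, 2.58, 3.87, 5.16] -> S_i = 0.00 + 1.29*i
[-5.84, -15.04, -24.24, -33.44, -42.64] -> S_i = -5.84 + -9.20*i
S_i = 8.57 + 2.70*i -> [8.57, 11.27, 13.97, 16.67, 19.37]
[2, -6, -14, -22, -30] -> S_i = 2 + -8*i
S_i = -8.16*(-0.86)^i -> [-8.16, 7.02, -6.04, 5.19, -4.46]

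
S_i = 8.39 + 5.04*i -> [8.39, 13.43, 18.47, 23.51, 28.55]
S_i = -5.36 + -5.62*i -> [-5.36, -10.98, -16.6, -22.22, -27.84]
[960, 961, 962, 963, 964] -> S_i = 960 + 1*i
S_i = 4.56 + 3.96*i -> [4.56, 8.52, 12.48, 16.44, 20.4]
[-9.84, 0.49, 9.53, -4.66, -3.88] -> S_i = Random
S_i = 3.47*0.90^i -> [3.47, 3.12, 2.81, 2.53, 2.28]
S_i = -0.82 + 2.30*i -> [-0.82, 1.48, 3.78, 6.08, 8.38]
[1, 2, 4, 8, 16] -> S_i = 1*2^i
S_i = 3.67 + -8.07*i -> [3.67, -4.4, -12.47, -20.54, -28.61]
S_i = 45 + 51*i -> [45, 96, 147, 198, 249]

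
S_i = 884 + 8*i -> [884, 892, 900, 908, 916]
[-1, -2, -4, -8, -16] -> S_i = -1*2^i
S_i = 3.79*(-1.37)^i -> [3.79, -5.19, 7.11, -9.75, 13.35]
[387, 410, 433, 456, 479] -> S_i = 387 + 23*i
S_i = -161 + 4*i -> [-161, -157, -153, -149, -145]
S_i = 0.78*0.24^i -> [0.78, 0.19, 0.04, 0.01, 0.0]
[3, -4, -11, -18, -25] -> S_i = 3 + -7*i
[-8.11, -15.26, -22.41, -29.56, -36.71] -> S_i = -8.11 + -7.15*i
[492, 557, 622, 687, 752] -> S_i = 492 + 65*i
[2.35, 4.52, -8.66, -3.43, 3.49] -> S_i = Random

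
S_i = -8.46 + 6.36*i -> [-8.46, -2.1, 4.26, 10.62, 16.98]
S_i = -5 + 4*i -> [-5, -1, 3, 7, 11]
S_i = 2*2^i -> [2, 4, 8, 16, 32]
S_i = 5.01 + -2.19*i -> [5.01, 2.82, 0.63, -1.56, -3.75]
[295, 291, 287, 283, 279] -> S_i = 295 + -4*i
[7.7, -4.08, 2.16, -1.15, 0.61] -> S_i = 7.70*(-0.53)^i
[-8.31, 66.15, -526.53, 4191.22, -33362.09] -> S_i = -8.31*(-7.96)^i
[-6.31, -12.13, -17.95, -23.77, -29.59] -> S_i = -6.31 + -5.82*i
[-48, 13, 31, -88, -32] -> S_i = Random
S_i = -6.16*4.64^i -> [-6.16, -28.58, -132.62, -615.37, -2855.31]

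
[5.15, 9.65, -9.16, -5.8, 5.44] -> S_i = Random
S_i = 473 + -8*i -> [473, 465, 457, 449, 441]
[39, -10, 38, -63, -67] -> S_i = Random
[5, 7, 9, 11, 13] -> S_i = 5 + 2*i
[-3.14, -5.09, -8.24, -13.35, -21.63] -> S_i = -3.14*1.62^i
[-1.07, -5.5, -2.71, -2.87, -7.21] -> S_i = Random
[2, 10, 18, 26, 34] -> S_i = 2 + 8*i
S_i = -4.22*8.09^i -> [-4.22, -34.14, -276.19, -2234.39, -18076.18]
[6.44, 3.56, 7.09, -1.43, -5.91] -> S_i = Random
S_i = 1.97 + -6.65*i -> [1.97, -4.68, -11.33, -17.98, -24.63]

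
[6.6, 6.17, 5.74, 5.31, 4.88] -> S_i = 6.60 + -0.43*i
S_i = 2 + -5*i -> [2, -3, -8, -13, -18]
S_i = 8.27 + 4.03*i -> [8.27, 12.3, 16.33, 20.36, 24.39]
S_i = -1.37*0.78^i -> [-1.37, -1.07, -0.83, -0.65, -0.51]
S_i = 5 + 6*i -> [5, 11, 17, 23, 29]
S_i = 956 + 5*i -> [956, 961, 966, 971, 976]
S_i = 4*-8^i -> [4, -32, 256, -2048, 16384]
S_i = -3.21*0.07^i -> [-3.21, -0.22, -0.02, -0.0, -0.0]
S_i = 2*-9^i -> [2, -18, 162, -1458, 13122]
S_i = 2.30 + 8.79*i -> [2.3, 11.09, 19.88, 28.67, 37.46]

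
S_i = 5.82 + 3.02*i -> [5.82, 8.84, 11.86, 14.88, 17.9]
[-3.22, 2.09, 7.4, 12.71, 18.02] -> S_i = -3.22 + 5.31*i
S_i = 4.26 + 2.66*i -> [4.26, 6.92, 9.58, 12.24, 14.9]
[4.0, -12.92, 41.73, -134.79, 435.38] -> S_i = 4.00*(-3.23)^i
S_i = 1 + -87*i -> [1, -86, -173, -260, -347]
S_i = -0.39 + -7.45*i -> [-0.39, -7.84, -15.29, -22.74, -30.19]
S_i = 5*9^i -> [5, 45, 405, 3645, 32805]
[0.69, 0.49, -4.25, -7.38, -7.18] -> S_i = Random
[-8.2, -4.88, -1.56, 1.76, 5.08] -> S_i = -8.20 + 3.32*i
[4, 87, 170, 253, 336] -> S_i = 4 + 83*i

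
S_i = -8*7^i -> [-8, -56, -392, -2744, -19208]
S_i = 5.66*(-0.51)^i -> [5.66, -2.89, 1.47, -0.75, 0.38]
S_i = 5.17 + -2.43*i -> [5.17, 2.74, 0.31, -2.12, -4.55]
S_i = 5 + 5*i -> [5, 10, 15, 20, 25]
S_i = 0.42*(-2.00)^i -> [0.42, -0.84, 1.68, -3.36, 6.72]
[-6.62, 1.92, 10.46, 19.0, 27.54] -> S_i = -6.62 + 8.54*i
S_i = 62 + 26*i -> [62, 88, 114, 140, 166]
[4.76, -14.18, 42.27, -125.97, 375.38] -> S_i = 4.76*(-2.98)^i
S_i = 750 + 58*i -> [750, 808, 866, 924, 982]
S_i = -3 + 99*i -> [-3, 96, 195, 294, 393]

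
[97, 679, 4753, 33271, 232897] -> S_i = 97*7^i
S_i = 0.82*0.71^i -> [0.82, 0.58, 0.41, 0.29, 0.21]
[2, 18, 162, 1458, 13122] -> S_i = 2*9^i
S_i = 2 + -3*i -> [2, -1, -4, -7, -10]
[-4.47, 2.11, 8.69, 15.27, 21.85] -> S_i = -4.47 + 6.58*i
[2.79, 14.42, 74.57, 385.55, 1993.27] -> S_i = 2.79*5.17^i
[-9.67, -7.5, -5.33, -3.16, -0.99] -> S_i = -9.67 + 2.17*i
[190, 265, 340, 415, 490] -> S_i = 190 + 75*i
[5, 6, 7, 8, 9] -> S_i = 5 + 1*i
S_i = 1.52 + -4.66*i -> [1.52, -3.14, -7.8, -12.46, -17.12]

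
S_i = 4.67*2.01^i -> [4.67, 9.39, 18.87, 37.92, 76.23]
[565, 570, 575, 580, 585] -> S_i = 565 + 5*i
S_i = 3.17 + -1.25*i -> [3.17, 1.92, 0.67, -0.58, -1.83]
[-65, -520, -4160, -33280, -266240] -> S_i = -65*8^i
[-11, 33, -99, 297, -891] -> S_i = -11*-3^i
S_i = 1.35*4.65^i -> [1.35, 6.28, 29.19, 135.74, 631.17]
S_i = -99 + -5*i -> [-99, -104, -109, -114, -119]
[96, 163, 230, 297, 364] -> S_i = 96 + 67*i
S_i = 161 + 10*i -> [161, 171, 181, 191, 201]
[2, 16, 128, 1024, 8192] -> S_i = 2*8^i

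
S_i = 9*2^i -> [9, 18, 36, 72, 144]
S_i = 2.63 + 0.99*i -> [2.63, 3.62, 4.61, 5.6, 6.59]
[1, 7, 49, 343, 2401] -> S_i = 1*7^i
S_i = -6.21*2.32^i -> [-6.21, -14.41, -33.42, -77.55, -179.91]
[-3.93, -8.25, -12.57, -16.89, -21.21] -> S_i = -3.93 + -4.32*i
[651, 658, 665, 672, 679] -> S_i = 651 + 7*i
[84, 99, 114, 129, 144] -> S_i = 84 + 15*i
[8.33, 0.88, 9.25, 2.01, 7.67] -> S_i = Random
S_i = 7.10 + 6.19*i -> [7.1, 13.29, 19.48, 25.67, 31.86]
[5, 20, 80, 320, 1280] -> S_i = 5*4^i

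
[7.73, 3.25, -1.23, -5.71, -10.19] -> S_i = 7.73 + -4.48*i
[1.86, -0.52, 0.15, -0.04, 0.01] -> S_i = 1.86*(-0.28)^i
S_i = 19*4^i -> [19, 76, 304, 1216, 4864]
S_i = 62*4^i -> [62, 248, 992, 3968, 15872]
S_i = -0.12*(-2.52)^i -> [-0.12, 0.3, -0.76, 1.92, -4.84]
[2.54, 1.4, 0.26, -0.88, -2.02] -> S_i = 2.54 + -1.14*i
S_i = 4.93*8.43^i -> [4.93, 41.56, 350.35, 2953.45, 24897.58]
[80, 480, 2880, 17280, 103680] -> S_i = 80*6^i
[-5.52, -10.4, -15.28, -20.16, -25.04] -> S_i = -5.52 + -4.88*i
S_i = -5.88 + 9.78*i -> [-5.88, 3.9, 13.68, 23.46, 33.24]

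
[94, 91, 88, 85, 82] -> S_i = 94 + -3*i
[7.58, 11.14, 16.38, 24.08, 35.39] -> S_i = 7.58*1.47^i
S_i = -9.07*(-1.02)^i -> [-9.07, 9.25, -9.44, 9.63, -9.82]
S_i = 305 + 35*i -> [305, 340, 375, 410, 445]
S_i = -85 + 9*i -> [-85, -76, -67, -58, -49]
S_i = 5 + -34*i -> [5, -29, -63, -97, -131]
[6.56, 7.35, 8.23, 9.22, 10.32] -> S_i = 6.56*1.12^i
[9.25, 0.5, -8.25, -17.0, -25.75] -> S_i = 9.25 + -8.75*i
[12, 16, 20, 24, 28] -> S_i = 12 + 4*i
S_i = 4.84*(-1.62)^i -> [4.84, -7.84, 12.7, -20.58, 33.34]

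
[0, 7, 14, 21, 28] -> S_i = 0 + 7*i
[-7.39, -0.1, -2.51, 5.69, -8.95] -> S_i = Random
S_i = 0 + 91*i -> [0, 91, 182, 273, 364]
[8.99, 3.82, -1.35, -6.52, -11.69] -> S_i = 8.99 + -5.17*i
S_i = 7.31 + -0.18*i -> [7.31, 7.13, 6.95, 6.77, 6.59]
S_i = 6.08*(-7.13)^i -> [6.08, -43.35, 309.09, -2203.8, 15713.09]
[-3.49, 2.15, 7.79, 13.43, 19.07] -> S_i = -3.49 + 5.64*i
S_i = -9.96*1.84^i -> [-9.96, -18.33, -33.72, -62.05, -114.16]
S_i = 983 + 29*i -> [983, 1012, 1041, 1070, 1099]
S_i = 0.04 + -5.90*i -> [0.04, -5.86, -11.76, -17.66, -23.56]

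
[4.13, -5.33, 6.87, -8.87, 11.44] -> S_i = 4.13*(-1.29)^i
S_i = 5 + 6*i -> [5, 11, 17, 23, 29]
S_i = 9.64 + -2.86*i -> [9.64, 6.78, 3.92, 1.06, -1.8]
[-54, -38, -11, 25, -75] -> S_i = Random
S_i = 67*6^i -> [67, 402, 2412, 14472, 86832]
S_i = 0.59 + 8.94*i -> [0.59, 9.53, 18.47, 27.41, 36.35]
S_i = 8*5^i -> [8, 40, 200, 1000, 5000]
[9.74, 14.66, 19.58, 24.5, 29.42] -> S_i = 9.74 + 4.92*i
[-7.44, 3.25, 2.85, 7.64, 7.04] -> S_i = Random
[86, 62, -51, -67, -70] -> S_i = Random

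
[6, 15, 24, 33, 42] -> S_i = 6 + 9*i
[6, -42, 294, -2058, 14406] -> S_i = 6*-7^i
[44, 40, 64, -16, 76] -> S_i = Random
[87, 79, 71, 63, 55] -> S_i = 87 + -8*i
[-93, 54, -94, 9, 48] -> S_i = Random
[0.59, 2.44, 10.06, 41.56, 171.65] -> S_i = 0.59*4.13^i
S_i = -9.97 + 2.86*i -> [-9.97, -7.11, -4.25, -1.39, 1.47]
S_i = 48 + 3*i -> [48, 51, 54, 57, 60]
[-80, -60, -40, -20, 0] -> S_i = -80 + 20*i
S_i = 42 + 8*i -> [42, 50, 58, 66, 74]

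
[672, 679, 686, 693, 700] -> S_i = 672 + 7*i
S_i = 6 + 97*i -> [6, 103, 200, 297, 394]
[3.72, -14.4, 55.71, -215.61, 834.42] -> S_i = 3.72*(-3.87)^i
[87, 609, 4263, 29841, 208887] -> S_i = 87*7^i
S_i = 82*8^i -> [82, 656, 5248, 41984, 335872]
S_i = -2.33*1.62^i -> [-2.33, -3.77, -6.11, -9.91, -16.05]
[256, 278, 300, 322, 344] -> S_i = 256 + 22*i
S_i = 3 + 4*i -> [3, 7, 11, 15, 19]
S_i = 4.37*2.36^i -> [4.37, 10.31, 24.34, 57.44, 135.56]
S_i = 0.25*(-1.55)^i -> [0.25, -0.39, 0.6, -0.93, 1.44]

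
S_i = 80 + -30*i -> [80, 50, 20, -10, -40]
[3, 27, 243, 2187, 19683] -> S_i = 3*9^i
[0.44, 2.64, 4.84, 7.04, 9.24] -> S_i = 0.44 + 2.20*i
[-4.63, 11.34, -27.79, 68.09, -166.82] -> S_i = -4.63*(-2.45)^i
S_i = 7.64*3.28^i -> [7.64, 25.06, 82.19, 269.6, 884.28]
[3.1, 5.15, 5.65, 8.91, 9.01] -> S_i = Random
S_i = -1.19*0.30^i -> [-1.19, -0.36, -0.11, -0.03, -0.01]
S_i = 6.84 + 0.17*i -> [6.84, 7.01, 7.18, 7.35, 7.52]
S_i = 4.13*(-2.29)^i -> [4.13, -9.46, 21.66, -49.6, 113.58]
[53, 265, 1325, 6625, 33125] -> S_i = 53*5^i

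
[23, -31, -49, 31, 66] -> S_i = Random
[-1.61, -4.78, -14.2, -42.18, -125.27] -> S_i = -1.61*2.97^i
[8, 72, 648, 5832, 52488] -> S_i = 8*9^i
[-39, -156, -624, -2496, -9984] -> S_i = -39*4^i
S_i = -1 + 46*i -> [-1, 45, 91, 137, 183]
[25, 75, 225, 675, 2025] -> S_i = 25*3^i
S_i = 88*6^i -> [88, 528, 3168, 19008, 114048]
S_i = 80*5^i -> [80, 400, 2000, 10000, 50000]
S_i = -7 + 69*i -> [-7, 62, 131, 200, 269]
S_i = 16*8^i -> [16, 128, 1024, 8192, 65536]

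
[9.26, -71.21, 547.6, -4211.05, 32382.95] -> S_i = 9.26*(-7.69)^i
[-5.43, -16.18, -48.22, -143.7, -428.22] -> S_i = -5.43*2.98^i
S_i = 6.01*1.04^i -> [6.01, 6.25, 6.5, 6.76, 7.03]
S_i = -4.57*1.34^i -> [-4.57, -6.12, -8.21, -11.0, -14.73]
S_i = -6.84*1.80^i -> [-6.84, -12.31, -22.16, -39.89, -71.8]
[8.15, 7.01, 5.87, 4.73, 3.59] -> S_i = 8.15 + -1.14*i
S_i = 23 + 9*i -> [23, 32, 41, 50, 59]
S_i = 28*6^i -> [28, 168, 1008, 6048, 36288]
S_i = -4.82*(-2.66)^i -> [-4.82, 12.82, -34.1, 90.72, -241.31]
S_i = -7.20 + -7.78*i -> [-7.2, -14.98, -22.76, -30.54, -38.32]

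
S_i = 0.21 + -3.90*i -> [0.21, -3.69, -7.59, -11.49, -15.39]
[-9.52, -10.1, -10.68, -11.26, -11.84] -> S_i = -9.52 + -0.58*i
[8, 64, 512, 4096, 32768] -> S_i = 8*8^i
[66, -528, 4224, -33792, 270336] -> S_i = 66*-8^i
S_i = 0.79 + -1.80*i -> [0.79, -1.01, -2.81, -4.61, -6.41]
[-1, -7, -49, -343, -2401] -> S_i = -1*7^i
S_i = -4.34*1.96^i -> [-4.34, -8.51, -16.67, -32.68, -64.05]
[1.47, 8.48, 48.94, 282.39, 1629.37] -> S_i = 1.47*5.77^i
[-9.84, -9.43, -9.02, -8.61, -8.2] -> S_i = -9.84 + 0.41*i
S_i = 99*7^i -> [99, 693, 4851, 33957, 237699]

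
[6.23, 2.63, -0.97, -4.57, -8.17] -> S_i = 6.23 + -3.60*i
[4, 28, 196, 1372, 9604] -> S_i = 4*7^i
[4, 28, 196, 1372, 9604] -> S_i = 4*7^i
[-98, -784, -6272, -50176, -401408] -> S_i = -98*8^i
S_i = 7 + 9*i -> [7, 16, 25, 34, 43]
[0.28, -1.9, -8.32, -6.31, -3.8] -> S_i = Random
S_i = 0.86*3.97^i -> [0.86, 3.41, 13.55, 53.81, 213.63]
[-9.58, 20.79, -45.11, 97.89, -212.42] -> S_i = -9.58*(-2.17)^i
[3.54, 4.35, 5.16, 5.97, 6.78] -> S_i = 3.54 + 0.81*i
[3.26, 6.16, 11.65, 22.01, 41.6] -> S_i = 3.26*1.89^i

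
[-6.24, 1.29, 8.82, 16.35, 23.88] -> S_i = -6.24 + 7.53*i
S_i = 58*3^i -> [58, 174, 522, 1566, 4698]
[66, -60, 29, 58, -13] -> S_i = Random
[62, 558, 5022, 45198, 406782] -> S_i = 62*9^i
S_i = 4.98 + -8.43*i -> [4.98, -3.45, -11.88, -20.31, -28.74]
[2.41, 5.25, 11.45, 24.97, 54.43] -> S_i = 2.41*2.18^i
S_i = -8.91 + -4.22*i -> [-8.91, -13.13, -17.35, -21.57, -25.79]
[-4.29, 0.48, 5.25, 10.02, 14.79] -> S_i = -4.29 + 4.77*i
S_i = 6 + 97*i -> [6, 103, 200, 297, 394]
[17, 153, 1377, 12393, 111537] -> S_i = 17*9^i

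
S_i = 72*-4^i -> [72, -288, 1152, -4608, 18432]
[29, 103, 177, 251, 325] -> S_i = 29 + 74*i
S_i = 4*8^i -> [4, 32, 256, 2048, 16384]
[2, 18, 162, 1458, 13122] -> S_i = 2*9^i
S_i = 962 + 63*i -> [962, 1025, 1088, 1151, 1214]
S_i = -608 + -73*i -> [-608, -681, -754, -827, -900]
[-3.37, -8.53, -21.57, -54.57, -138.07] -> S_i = -3.37*2.53^i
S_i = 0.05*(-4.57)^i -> [0.05, -0.23, 1.04, -4.77, 21.81]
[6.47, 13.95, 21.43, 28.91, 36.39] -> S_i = 6.47 + 7.48*i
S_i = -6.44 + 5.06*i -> [-6.44, -1.38, 3.68, 8.74, 13.8]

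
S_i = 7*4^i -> [7, 28, 112, 448, 1792]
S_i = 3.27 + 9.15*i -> [3.27, 12.42, 21.57, 30.72, 39.87]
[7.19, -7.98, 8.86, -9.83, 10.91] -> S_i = 7.19*(-1.11)^i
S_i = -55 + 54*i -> [-55, -1, 53, 107, 161]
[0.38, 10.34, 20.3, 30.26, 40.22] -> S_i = 0.38 + 9.96*i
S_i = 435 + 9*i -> [435, 444, 453, 462, 471]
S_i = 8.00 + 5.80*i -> [8.0, 13.8, 19.6, 25.4, 31.2]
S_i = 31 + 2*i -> [31, 33, 35, 37, 39]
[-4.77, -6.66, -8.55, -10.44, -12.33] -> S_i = -4.77 + -1.89*i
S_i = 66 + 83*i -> [66, 149, 232, 315, 398]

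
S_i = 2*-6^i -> [2, -12, 72, -432, 2592]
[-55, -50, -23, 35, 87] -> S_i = Random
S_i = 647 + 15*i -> [647, 662, 677, 692, 707]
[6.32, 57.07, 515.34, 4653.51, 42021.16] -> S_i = 6.32*9.03^i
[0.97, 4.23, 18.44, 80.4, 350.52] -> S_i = 0.97*4.36^i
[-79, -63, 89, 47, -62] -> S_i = Random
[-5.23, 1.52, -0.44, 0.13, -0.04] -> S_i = -5.23*(-0.29)^i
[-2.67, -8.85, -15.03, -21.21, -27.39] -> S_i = -2.67 + -6.18*i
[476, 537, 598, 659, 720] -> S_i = 476 + 61*i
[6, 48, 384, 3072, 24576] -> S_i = 6*8^i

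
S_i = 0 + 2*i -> [0, 2, 4, 6, 8]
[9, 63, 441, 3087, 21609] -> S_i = 9*7^i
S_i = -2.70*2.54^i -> [-2.7, -6.86, -17.42, -44.25, -112.38]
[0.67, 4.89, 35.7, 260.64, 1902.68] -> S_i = 0.67*7.30^i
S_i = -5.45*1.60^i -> [-5.45, -8.72, -13.95, -22.32, -35.72]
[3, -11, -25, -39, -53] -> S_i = 3 + -14*i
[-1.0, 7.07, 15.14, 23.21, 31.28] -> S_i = -1.00 + 8.07*i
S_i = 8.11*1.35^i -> [8.11, 10.95, 14.78, 19.95, 26.94]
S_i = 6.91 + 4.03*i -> [6.91, 10.94, 14.97, 19.0, 23.03]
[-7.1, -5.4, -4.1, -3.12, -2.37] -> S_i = -7.10*0.76^i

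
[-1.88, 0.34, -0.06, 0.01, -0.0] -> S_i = -1.88*(-0.18)^i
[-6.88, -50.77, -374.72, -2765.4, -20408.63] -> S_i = -6.88*7.38^i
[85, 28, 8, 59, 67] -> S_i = Random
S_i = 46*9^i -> [46, 414, 3726, 33534, 301806]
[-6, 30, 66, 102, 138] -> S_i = -6 + 36*i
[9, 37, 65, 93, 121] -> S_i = 9 + 28*i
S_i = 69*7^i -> [69, 483, 3381, 23667, 165669]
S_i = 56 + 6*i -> [56, 62, 68, 74, 80]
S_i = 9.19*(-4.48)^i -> [9.19, -41.17, 184.45, -826.32, 3701.92]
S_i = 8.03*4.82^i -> [8.03, 38.7, 186.56, 899.2, 4334.15]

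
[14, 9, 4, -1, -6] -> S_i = 14 + -5*i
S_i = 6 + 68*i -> [6, 74, 142, 210, 278]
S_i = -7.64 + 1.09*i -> [-7.64, -6.55, -5.46, -4.37, -3.28]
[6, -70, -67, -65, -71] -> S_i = Random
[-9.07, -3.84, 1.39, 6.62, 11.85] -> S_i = -9.07 + 5.23*i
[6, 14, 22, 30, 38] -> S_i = 6 + 8*i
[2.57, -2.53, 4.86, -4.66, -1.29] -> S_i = Random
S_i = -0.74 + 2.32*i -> [-0.74, 1.58, 3.9, 6.22, 8.54]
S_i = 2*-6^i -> [2, -12, 72, -432, 2592]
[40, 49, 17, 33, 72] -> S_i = Random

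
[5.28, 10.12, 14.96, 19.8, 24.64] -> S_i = 5.28 + 4.84*i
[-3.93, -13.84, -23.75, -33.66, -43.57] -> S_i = -3.93 + -9.91*i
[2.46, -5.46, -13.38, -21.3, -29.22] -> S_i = 2.46 + -7.92*i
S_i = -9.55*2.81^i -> [-9.55, -26.84, -75.41, -211.9, -595.43]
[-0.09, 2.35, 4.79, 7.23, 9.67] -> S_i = -0.09 + 2.44*i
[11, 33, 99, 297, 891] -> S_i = 11*3^i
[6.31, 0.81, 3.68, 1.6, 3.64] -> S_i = Random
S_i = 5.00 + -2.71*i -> [5.0, 2.29, -0.42, -3.13, -5.84]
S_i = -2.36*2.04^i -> [-2.36, -4.81, -9.82, -20.04, -40.87]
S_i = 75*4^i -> [75, 300, 1200, 4800, 19200]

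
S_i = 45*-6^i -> [45, -270, 1620, -9720, 58320]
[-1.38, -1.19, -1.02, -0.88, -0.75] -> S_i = -1.38*0.86^i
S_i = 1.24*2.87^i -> [1.24, 3.56, 10.21, 29.31, 84.13]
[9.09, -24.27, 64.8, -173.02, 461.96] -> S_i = 9.09*(-2.67)^i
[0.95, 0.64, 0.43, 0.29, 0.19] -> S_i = 0.95*0.67^i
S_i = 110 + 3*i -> [110, 113, 116, 119, 122]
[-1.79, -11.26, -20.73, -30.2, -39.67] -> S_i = -1.79 + -9.47*i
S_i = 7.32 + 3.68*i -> [7.32, 11.0, 14.68, 18.36, 22.04]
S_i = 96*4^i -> [96, 384, 1536, 6144, 24576]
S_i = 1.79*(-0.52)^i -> [1.79, -0.93, 0.48, -0.25, 0.13]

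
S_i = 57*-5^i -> [57, -285, 1425, -7125, 35625]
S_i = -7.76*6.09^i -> [-7.76, -47.26, -287.8, -1752.72, -10674.09]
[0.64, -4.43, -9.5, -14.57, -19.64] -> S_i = 0.64 + -5.07*i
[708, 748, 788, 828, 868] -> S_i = 708 + 40*i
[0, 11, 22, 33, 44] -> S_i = 0 + 11*i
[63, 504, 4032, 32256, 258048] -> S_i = 63*8^i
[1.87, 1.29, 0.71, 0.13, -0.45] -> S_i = 1.87 + -0.58*i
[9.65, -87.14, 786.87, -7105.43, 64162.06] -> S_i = 9.65*(-9.03)^i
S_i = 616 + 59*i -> [616, 675, 734, 793, 852]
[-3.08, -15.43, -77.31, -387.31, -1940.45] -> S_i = -3.08*5.01^i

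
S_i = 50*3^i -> [50, 150, 450, 1350, 4050]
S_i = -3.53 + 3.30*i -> [-3.53, -0.23, 3.07, 6.37, 9.67]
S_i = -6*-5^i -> [-6, 30, -150, 750, -3750]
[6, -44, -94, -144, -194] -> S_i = 6 + -50*i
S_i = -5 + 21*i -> [-5, 16, 37, 58, 79]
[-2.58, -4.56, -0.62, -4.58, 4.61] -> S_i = Random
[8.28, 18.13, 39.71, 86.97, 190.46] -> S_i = 8.28*2.19^i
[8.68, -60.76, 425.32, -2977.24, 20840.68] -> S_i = 8.68*(-7.00)^i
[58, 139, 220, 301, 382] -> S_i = 58 + 81*i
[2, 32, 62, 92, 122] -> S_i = 2 + 30*i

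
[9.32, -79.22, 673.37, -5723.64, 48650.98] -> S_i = 9.32*(-8.50)^i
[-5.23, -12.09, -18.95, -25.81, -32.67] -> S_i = -5.23 + -6.86*i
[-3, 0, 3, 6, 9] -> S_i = -3 + 3*i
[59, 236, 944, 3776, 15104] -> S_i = 59*4^i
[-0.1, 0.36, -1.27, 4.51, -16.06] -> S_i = -0.10*(-3.56)^i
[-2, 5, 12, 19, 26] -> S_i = -2 + 7*i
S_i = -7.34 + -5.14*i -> [-7.34, -12.48, -17.62, -22.76, -27.9]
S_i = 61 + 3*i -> [61, 64, 67, 70, 73]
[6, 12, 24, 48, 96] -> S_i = 6*2^i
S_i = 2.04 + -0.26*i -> [2.04, 1.78, 1.52, 1.26, 1.0]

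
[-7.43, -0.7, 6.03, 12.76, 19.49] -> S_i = -7.43 + 6.73*i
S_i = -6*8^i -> [-6, -48, -384, -3072, -24576]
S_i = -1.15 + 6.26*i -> [-1.15, 5.11, 11.37, 17.63, 23.89]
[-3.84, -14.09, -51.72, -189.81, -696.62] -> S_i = -3.84*3.67^i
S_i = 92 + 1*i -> [92, 93, 94, 95, 96]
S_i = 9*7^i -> [9, 63, 441, 3087, 21609]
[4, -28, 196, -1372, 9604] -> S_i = 4*-7^i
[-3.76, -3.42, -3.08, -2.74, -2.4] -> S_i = -3.76 + 0.34*i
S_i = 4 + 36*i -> [4, 40, 76, 112, 148]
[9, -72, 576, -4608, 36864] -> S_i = 9*-8^i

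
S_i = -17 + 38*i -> [-17, 21, 59, 97, 135]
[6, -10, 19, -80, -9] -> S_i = Random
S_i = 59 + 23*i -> [59, 82, 105, 128, 151]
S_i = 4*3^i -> [4, 12, 36, 108, 324]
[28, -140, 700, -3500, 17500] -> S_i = 28*-5^i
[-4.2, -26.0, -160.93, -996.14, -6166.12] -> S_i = -4.20*6.19^i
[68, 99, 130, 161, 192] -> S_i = 68 + 31*i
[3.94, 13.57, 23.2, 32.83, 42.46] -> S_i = 3.94 + 9.63*i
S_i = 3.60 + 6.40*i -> [3.6, 10.0, 16.4, 22.8, 29.2]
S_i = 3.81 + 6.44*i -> [3.81, 10.25, 16.69, 23.13, 29.57]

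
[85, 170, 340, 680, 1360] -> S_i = 85*2^i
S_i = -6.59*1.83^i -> [-6.59, -12.06, -22.07, -40.39, -73.91]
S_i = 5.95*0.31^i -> [5.95, 1.84, 0.57, 0.18, 0.05]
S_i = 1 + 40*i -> [1, 41, 81, 121, 161]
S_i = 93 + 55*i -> [93, 148, 203, 258, 313]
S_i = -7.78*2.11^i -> [-7.78, -16.42, -34.64, -73.08, -154.21]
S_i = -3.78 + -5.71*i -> [-3.78, -9.49, -15.2, -20.91, -26.62]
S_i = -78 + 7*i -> [-78, -71, -64, -57, -50]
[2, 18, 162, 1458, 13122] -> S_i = 2*9^i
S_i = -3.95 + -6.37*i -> [-3.95, -10.32, -16.69, -23.06, -29.43]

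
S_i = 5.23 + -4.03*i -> [5.23, 1.2, -2.83, -6.86, -10.89]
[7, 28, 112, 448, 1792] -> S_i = 7*4^i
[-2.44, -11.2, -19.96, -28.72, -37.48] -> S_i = -2.44 + -8.76*i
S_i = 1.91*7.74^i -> [1.91, 14.78, 114.42, 885.64, 6854.84]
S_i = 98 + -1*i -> [98, 97, 96, 95, 94]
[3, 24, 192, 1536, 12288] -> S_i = 3*8^i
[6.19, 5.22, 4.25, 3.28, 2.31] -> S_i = 6.19 + -0.97*i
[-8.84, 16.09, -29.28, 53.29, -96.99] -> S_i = -8.84*(-1.82)^i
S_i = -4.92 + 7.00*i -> [-4.92, 2.08, 9.08, 16.08, 23.08]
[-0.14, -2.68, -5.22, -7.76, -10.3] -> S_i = -0.14 + -2.54*i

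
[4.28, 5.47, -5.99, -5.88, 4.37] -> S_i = Random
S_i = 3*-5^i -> [3, -15, 75, -375, 1875]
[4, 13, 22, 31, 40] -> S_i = 4 + 9*i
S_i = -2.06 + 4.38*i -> [-2.06, 2.32, 6.7, 11.08, 15.46]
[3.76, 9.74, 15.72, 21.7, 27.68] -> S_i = 3.76 + 5.98*i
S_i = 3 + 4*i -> [3, 7, 11, 15, 19]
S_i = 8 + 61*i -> [8, 69, 130, 191, 252]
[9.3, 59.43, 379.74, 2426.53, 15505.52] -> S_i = 9.30*6.39^i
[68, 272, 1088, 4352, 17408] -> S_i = 68*4^i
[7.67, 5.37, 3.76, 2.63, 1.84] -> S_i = 7.67*0.70^i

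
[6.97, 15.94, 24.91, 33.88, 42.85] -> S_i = 6.97 + 8.97*i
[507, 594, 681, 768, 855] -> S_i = 507 + 87*i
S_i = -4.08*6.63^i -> [-4.08, -27.05, -179.34, -1189.05, -7883.41]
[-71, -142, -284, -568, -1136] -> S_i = -71*2^i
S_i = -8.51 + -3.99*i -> [-8.51, -12.5, -16.49, -20.48, -24.47]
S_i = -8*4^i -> [-8, -32, -128, -512, -2048]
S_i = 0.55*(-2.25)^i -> [0.55, -1.24, 2.78, -6.26, 14.1]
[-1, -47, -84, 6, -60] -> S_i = Random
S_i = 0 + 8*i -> [0, 8, 16, 24, 32]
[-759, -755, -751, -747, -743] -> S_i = -759 + 4*i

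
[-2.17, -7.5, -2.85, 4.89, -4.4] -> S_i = Random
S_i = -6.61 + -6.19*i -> [-6.61, -12.8, -18.99, -25.18, -31.37]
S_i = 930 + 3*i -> [930, 933, 936, 939, 942]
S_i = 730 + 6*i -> [730, 736, 742, 748, 754]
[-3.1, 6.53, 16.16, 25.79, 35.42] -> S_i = -3.10 + 9.63*i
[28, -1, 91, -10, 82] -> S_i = Random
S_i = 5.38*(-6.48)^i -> [5.38, -34.86, 225.91, -1463.89, 9485.98]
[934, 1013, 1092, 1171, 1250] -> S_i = 934 + 79*i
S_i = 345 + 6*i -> [345, 351, 357, 363, 369]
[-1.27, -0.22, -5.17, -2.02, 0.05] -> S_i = Random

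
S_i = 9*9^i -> [9, 81, 729, 6561, 59049]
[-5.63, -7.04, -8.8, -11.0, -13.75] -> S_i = -5.63*1.25^i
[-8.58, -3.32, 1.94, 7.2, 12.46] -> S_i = -8.58 + 5.26*i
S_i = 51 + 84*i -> [51, 135, 219, 303, 387]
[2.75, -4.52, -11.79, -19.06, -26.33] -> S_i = 2.75 + -7.27*i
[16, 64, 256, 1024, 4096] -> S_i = 16*4^i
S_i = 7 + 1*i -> [7, 8, 9, 10, 11]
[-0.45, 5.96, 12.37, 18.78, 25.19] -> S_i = -0.45 + 6.41*i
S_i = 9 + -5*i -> [9, 4, -1, -6, -11]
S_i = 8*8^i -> [8, 64, 512, 4096, 32768]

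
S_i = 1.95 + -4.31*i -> [1.95, -2.36, -6.67, -10.98, -15.29]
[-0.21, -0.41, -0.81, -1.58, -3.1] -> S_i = -0.21*1.96^i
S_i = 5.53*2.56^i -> [5.53, 14.16, 36.24, 92.78, 237.51]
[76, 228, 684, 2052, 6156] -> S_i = 76*3^i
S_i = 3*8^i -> [3, 24, 192, 1536, 12288]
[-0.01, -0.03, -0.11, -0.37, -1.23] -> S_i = -0.01*3.33^i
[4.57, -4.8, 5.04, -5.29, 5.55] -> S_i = 4.57*(-1.05)^i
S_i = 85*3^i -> [85, 255, 765, 2295, 6885]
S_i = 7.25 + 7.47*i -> [7.25, 14.72, 22.19, 29.66, 37.13]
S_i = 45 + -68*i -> [45, -23, -91, -159, -227]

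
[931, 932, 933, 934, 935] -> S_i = 931 + 1*i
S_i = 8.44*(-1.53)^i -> [8.44, -12.91, 19.76, -30.23, 46.25]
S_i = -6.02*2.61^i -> [-6.02, -15.71, -41.01, -107.03, -279.36]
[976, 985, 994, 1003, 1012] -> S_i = 976 + 9*i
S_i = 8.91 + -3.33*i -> [8.91, 5.58, 2.25, -1.08, -4.41]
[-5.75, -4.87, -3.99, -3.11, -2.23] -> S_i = -5.75 + 0.88*i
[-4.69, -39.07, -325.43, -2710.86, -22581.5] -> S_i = -4.69*8.33^i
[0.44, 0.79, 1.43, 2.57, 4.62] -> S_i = 0.44*1.80^i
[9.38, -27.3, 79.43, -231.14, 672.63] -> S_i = 9.38*(-2.91)^i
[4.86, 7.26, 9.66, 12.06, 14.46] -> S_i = 4.86 + 2.40*i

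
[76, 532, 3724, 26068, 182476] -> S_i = 76*7^i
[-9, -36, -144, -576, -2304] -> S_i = -9*4^i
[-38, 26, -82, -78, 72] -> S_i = Random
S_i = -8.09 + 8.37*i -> [-8.09, 0.28, 8.65, 17.02, 25.39]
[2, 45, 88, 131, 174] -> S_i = 2 + 43*i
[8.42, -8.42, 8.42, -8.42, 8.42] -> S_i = 8.42*(-1.00)^i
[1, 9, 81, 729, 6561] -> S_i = 1*9^i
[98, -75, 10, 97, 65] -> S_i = Random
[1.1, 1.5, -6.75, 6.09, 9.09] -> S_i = Random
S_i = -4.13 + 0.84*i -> [-4.13, -3.29, -2.45, -1.61, -0.77]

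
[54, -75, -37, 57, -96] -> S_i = Random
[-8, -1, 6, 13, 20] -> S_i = -8 + 7*i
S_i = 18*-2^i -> [18, -36, 72, -144, 288]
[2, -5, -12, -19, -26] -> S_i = 2 + -7*i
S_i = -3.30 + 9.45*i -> [-3.3, 6.15, 15.6, 25.05, 34.5]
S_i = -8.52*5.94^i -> [-8.52, -50.61, -300.62, -1785.66, -10606.82]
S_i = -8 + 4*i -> [-8, -4, 0, 4, 8]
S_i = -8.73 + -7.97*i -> [-8.73, -16.7, -24.67, -32.64, -40.61]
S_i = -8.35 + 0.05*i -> [-8.35, -8.3, -8.25, -8.2, -8.15]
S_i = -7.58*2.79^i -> [-7.58, -21.15, -59.0, -164.62, -459.29]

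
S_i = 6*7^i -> [6, 42, 294, 2058, 14406]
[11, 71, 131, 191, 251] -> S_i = 11 + 60*i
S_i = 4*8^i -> [4, 32, 256, 2048, 16384]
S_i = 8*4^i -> [8, 32, 128, 512, 2048]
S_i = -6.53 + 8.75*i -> [-6.53, 2.22, 10.97, 19.72, 28.47]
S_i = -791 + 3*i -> [-791, -788, -785, -782, -779]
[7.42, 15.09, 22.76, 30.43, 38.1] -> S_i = 7.42 + 7.67*i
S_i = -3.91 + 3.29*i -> [-3.91, -0.62, 2.67, 5.96, 9.25]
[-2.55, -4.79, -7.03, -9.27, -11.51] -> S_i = -2.55 + -2.24*i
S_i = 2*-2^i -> [2, -4, 8, -16, 32]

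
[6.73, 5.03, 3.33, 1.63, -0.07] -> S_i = 6.73 + -1.70*i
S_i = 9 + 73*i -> [9, 82, 155, 228, 301]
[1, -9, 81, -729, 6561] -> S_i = 1*-9^i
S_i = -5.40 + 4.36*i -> [-5.4, -1.04, 3.32, 7.68, 12.04]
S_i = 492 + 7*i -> [492, 499, 506, 513, 520]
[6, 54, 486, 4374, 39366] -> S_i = 6*9^i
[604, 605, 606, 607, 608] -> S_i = 604 + 1*i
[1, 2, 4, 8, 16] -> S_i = 1*2^i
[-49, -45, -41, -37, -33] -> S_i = -49 + 4*i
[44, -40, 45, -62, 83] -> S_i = Random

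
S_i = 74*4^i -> [74, 296, 1184, 4736, 18944]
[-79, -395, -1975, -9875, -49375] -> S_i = -79*5^i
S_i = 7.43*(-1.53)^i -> [7.43, -11.37, 17.39, -26.61, 40.72]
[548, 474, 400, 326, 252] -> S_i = 548 + -74*i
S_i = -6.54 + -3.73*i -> [-6.54, -10.27, -14.0, -17.73, -21.46]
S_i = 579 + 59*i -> [579, 638, 697, 756, 815]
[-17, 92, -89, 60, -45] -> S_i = Random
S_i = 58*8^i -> [58, 464, 3712, 29696, 237568]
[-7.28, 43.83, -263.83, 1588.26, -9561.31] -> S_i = -7.28*(-6.02)^i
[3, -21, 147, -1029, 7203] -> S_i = 3*-7^i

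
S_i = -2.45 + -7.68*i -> [-2.45, -10.13, -17.81, -25.49, -33.17]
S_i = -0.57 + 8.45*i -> [-0.57, 7.88, 16.33, 24.78, 33.23]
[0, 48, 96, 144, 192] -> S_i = 0 + 48*i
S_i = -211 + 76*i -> [-211, -135, -59, 17, 93]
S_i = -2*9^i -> [-2, -18, -162, -1458, -13122]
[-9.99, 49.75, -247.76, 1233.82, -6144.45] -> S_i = -9.99*(-4.98)^i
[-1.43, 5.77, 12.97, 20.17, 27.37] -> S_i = -1.43 + 7.20*i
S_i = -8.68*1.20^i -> [-8.68, -10.42, -12.5, -15.0, -18.0]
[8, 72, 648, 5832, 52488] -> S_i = 8*9^i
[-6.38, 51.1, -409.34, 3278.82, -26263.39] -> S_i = -6.38*(-8.01)^i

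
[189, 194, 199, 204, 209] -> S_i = 189 + 5*i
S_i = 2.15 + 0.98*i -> [2.15, 3.13, 4.11, 5.09, 6.07]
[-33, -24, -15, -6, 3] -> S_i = -33 + 9*i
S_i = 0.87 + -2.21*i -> [0.87, -1.34, -3.55, -5.76, -7.97]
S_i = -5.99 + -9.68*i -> [-5.99, -15.67, -25.35, -35.03, -44.71]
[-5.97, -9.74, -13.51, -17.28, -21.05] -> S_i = -5.97 + -3.77*i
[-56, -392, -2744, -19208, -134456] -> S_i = -56*7^i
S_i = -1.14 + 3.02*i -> [-1.14, 1.88, 4.9, 7.92, 10.94]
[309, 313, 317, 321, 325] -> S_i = 309 + 4*i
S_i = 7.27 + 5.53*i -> [7.27, 12.8, 18.33, 23.86, 29.39]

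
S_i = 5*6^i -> [5, 30, 180, 1080, 6480]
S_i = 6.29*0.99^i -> [6.29, 6.23, 6.16, 6.1, 6.04]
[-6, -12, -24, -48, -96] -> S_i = -6*2^i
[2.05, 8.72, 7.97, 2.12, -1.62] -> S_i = Random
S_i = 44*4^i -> [44, 176, 704, 2816, 11264]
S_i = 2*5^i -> [2, 10, 50, 250, 1250]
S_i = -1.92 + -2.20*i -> [-1.92, -4.12, -6.32, -8.52, -10.72]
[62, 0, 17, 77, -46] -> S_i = Random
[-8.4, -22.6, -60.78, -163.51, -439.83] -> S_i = -8.40*2.69^i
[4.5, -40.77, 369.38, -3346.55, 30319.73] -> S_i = 4.50*(-9.06)^i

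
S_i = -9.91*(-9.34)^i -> [-9.91, 92.56, -864.5, 8074.47, -75415.59]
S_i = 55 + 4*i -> [55, 59, 63, 67, 71]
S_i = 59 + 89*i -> [59, 148, 237, 326, 415]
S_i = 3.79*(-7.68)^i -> [3.79, -29.11, 223.54, -1716.81, 13185.12]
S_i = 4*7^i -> [4, 28, 196, 1372, 9604]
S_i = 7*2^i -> [7, 14, 28, 56, 112]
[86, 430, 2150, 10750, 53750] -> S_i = 86*5^i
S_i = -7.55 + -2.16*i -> [-7.55, -9.71, -11.87, -14.03, -16.19]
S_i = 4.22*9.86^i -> [4.22, 41.61, 410.27, 4045.23, 39885.97]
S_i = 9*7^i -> [9, 63, 441, 3087, 21609]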